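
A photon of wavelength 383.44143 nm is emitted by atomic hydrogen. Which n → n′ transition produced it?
n = 9 → n = 2

First, find the photon energy from the wavelength (hc = 1239.84 eV·nm):
E = hc/λ = 1239.84 eV·nm / 383.44143 nm = 3.2334534 eV

The energy levels of hydrogen satisfy E_n = -13.6057 / n² eV, so an emission n_i → n_f releases
ΔE = 13.6057 × (1/n_f² − 1/n_i²) eV.

Setting ΔE equal to the photon energy:
1/n_f² − 1/n_i² = 3.2334534 / 13.6057 = 0.23765432

Since 1/n_i² must be positive, we need 1/n_f² > 0.23765432, i.e. n_f ≤ 2. For each allowed n_f, solve n_i = (1/n_f² − 0.23765432)^(−1/2) and check whether it is a whole number:
  n_f = 1: 1/n_i² = 1.00000000 − 0.23765432 = 0.76234568 → n_i = 1.145  (not an integer) ✗
  n_f = 2: 1/n_i² = 0.25000000 − 0.23765432 = 0.01234568 → n_i = 9.000  → integer, n_i = 9 ✓

Only n_f = 2 gives an integer upper level, n_i = 9.

The transition is from n = 9 to n = 2 (emission).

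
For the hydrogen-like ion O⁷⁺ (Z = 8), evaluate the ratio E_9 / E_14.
2.4198

Using E_n = -13.6057 Z² / n² eV with Z = 8:

E_9 = -13.6057 × 8² / 9² = -870.7648 / 81 = -10.7501827160 eV
E_14 = -13.6057 × 8² / 14² = -870.7648 / 196 = -4.4426775510 eV

The ratio is:
E_9/E_14 = (-10.7501827160) / (-4.4426775510)
E_9/E_14 = (-870.7648/81) / (-870.7648/196)
E_9/E_14 = 196/81
E_9/E_14 = 2.4198
(Note: the Z² factors cancel in the ratio.)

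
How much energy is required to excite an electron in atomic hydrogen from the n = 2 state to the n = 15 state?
3.34096 eV

The energy levels of a hydrogen-like atom are E_n = -13.6057 eV / n².

Energy at n = 2: E_2 = -13.6057 / 2² = -3.40142500 eV
Energy at n = 15: E_15 = -13.6057 / 15² = -0.06046978 eV

The excitation energy is the difference:
ΔE = E_15 - E_2
ΔE = -0.06046978 - (-3.40142500)
ΔE = 3.34096 eV

Since this is positive, energy must be absorbed (photon absorption).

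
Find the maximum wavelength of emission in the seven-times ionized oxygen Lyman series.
1.8985 nm

The longest wavelength corresponds to the smallest energy transition in the series.
The Lyman series has all transitions ending at n_f = 1.

For O⁷⁺ (Z = 8), the first line (α-line) is the jump from n = 2 to n = 1:
E_2 = -13.6057 × 8² / 2² = -217.691200 eV
E_1 = -13.6057 × 8² / 1² = -870.764800 eV
ΔE = E_2 - E_1 = 653.073600 eV

λ = hc/E = 1239.84 eV·nm / 653.073600 eV
λ = 1.8985 nm

This is the α-line of the Lyman series in O⁷⁺.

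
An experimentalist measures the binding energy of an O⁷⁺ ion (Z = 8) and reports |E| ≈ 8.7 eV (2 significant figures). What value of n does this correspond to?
n = 10

The exact energy levels follow E_n = -13.6057 Z² / n² eV with Z = 8.

The measured value (-8.7 eV) is reported to only 2 significant figures, so we must test candidate n values and see which one matches to that precision.

Candidate energies:
  n = 8:  E = -13.6057 × 8² / 8² = -13.60570 eV
  n = 9:  E = -13.6057 × 8² / 9² = -10.75018 eV
  n = 10:  E = -13.6057 × 8² / 10² = -8.70765 eV  ← matches
  n = 11:  E = -13.6057 × 8² / 11² = -7.19640 eV
  n = 12:  E = -13.6057 × 8² / 12² = -6.04698 eV

Checking against the measurement of -8.7 eV (2 sig figs), only n = 10 agrees:
E_10 = -8.70765 eV, which rounds to -8.7 eV ✓

Therefore n = 10.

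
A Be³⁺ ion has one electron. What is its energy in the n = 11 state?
-1.799101 eV

For hydrogen-like ions, the energy levels scale with Z²:
E_n = -13.6057 Z² / n² eV

For Be³⁺ (Z = 4) at n = 11:
E_11 = -13.6057 × 4² / 11²
E_11 = -13.6057 × 16 / 121
E_11 = -217.6912 / 121
E_11 = -1.799101 eV

The energy is 16 times more negative than hydrogen at the same n due to the stronger nuclear charge.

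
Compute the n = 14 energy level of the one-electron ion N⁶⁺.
-3.4014 eV

For hydrogen-like ions, the energy levels scale with Z²:
E_n = -13.6057 Z² / n² eV

For N⁶⁺ (Z = 7) at n = 14:
E_14 = -13.6057 × 7² / 14²
E_14 = -13.6057 × 49 / 196
E_14 = -666.6793 / 196
E_14 = -3.4014 eV

The energy is 49 times more negative than hydrogen at the same n due to the stronger nuclear charge.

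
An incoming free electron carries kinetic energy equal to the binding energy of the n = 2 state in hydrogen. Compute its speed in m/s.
1.0938e+06 m/s (or 0.3649% of c)

The binding energy at n = 2 for hydrogen is:
E_2 = -13.6057/2² = -3.4014250 eV
|E_2| = 3.4014250 eV

Convert to Joules:
KE = 3.4014250 eV × (1.602177 × 10⁻¹⁹ J/eV) = 5.449685e-19 J

Using KE = ½mv²:
v = √(2·KE/m_e)
v = √(2 × 5.449685e-19 J / 9.10938 × 10⁻³¹ kg)
v = 1.0938e+06 m/s

This is approximately 0.3649% the speed of light.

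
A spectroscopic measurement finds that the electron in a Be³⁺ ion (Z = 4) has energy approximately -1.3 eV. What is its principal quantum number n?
n = 13

The exact energy levels follow E_n = -13.6057 Z² / n² eV with Z = 4.

The measured value (-1.3 eV) is reported to only 2 significant figures, so we must test candidate n values and see which one matches to that precision.

Candidate energies:
  n = 11:  E = -13.6057 × 4² / 11² = -1.79910 eV
  n = 12:  E = -13.6057 × 4² / 12² = -1.51174 eV
  n = 13:  E = -13.6057 × 4² / 13² = -1.28811 eV  ← matches
  n = 14:  E = -13.6057 × 4² / 14² = -1.11067 eV
  n = 15:  E = -13.6057 × 4² / 15² = -0.96752 eV

Checking against the measurement of -1.3 eV (2 sig figs), only n = 13 agrees:
E_13 = -1.28811 eV, which rounds to -1.3 eV ✓

Therefore n = 13.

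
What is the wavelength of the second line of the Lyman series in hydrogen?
102.5173 nm

The lines of a series are numbered from the longest wavelength (smallest ΔE) outward; the second line is the transition from n = n_f + 2 to n_f.
The Lyman series has all transitions ending at n_f = 1.

For H, the second line (β-line) is the jump from n = 3 to n = 1:
E_3 = -13.6057 / 3² = -1.5117444 eV
E_1 = -13.6057 / 1² = -13.6057000 eV
ΔE = E_3 - E_1 = 12.0939556 eV

λ = hc/E = 1239.84 eV·nm / 12.0939556 eV
λ = 102.5173 nm

This is the β-line of the Lyman series in H.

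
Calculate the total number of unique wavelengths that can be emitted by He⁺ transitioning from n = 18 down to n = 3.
120

The electron can occupy levels n = 3, 4, ..., 18 during de-excitation — that is m = 18 - 3 + 1 = 16 distinct levels.

The number of distinct spectral lines equals the number of ways to choose 2 of these m levels (each pair gives one possible emission transition):

Number of lines = m(m-1)/2 = 16×15/2 = 120

These correspond to all possible transitions between the 16 levels:
18 → 17, 18 → 16, 18 → 15, 18 → 14, 18 → 13, 18 → 12, 18 → 11, 18 → 10...

Each transition produces a photon with a unique energy (and thus wavelength). This count does not depend on Z.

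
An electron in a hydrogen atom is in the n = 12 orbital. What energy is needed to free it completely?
0.0945 eV

The ionization energy is the energy needed to remove the electron completely (n → ∞).

For hydrogen, E_n = -13.6057 eV / n².

At n = 12: E_12 = -13.6057 / 12² = -0.0944840 eV
At n = ∞: E_∞ = 0 eV

Ionization energy = E_∞ - E_12 = 0 - (-0.0944840) = 0.0944840 eV
Ionization energy ≈ 0.0945 eV

This is also called the binding energy of the electron in state n = 12.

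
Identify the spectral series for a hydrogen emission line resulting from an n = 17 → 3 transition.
Paschen series

The spectral series in hydrogen are named based on the final (lower) energy level:
- Lyman series: n_final = 1 (ultraviolet)
- Balmer series: n_final = 2 (visible/near-UV)
- Paschen series: n_final = 3 (infrared)
- Brackett series: n_final = 4 (infrared)
- Pfund series: n_final = 5 (far infrared)

Since this transition ends at n = 3, it belongs to the Paschen series.

For reference, this 17 → 3 line has photon energy
ΔE = 13.6057 eV × (1/3² - 1/17²) = 1.4646658977 eV,
corresponding to wavelength λ = hc/ΔE = 1239.84 eV·nm / 1.4646658977 eV = 846.500217 nm in the infrared region.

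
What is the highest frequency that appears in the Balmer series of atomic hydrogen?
8.22461e+14 Hz

The series limit corresponds to the transition from n = ∞ to n = 2.
This is the highest energy (shortest wavelength) transition in the Balmer series.

E_∞ = 0 eV
E_2 = -13.6057 / 2² = -3.40142500 eV

Energy at series limit:
ΔE = E_∞ - E_2 = 0 - (-3.40142500) = 3.40142500 eV
E = 3.40142500 eV × (1.602177 × 10⁻¹⁹ J/eV) = 5.4496849e-19 J
f = E/h = 5.4496849e-19 J / (6.62607 × 10⁻³⁴ J·s) = 8.22461e+14 Hz

This energy equals the ionization energy from the n = 2 state of hydrogen.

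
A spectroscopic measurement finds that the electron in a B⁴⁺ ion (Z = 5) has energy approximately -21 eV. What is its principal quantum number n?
n = 4

The exact energy levels follow E_n = -13.6057 Z² / n² eV with Z = 5.

The measured value (-21 eV) is reported to only 2 significant figures, so we must test candidate n values and see which one matches to that precision.

Candidate energies:
  n = 2:  E = -13.6057 × 5² / 2² = -85.03563 eV
  n = 3:  E = -13.6057 × 5² / 3² = -37.79361 eV
  n = 4:  E = -13.6057 × 5² / 4² = -21.25891 eV  ← matches
  n = 5:  E = -13.6057 × 5² / 5² = -13.60570 eV
  n = 6:  E = -13.6057 × 5² / 6² = -9.44840 eV

Checking against the measurement of -21 eV (2 sig figs), only n = 4 agrees:
E_4 = -21.25891 eV, which rounds to -21 eV ✓

Therefore n = 4.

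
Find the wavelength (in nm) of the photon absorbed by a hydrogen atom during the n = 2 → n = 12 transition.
374.9205 nm

First, find the transition energy using E_n = -13.6057 / n² eV:
E_2 = -13.6057 / 2² = -3.40142500 eV
E_12 = -13.6057 / 12² = -0.09448403 eV

Photon energy: |ΔE| = |E_12 - E_2| = 3.30694097 eV

Convert to wavelength using E = hc/λ with hc = 1239.84 eV·nm:
λ = hc/E = 1239.84 eV·nm / 3.30694097 eV
λ = 374.9205 nm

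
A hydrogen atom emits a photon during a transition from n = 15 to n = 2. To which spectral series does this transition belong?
Balmer series

The spectral series in hydrogen are named based on the final (lower) energy level:
- Lyman series: n_final = 1 (ultraviolet)
- Balmer series: n_final = 2 (visible/near-UV)
- Paschen series: n_final = 3 (infrared)
- Brackett series: n_final = 4 (infrared)
- Pfund series: n_final = 5 (far infrared)

Since this transition ends at n = 2, it belongs to the Balmer series.

For reference, this 15 → 2 line has photon energy
ΔE = 13.6057 eV × (1/2² - 1/15²) = 3.340955222 eV,
corresponding to wavelength λ = hc/ΔE = 1239.84 eV·nm / 3.340955222 eV = 371.10345 nm in the visible/near-UV region.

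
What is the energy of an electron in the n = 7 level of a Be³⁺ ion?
-4.442678 eV

For hydrogen-like ions, the energy levels scale with Z²:
E_n = -13.6057 Z² / n² eV

For Be³⁺ (Z = 4) at n = 7:
E_7 = -13.6057 × 4² / 7²
E_7 = -13.6057 × 16 / 49
E_7 = -217.6912 / 49
E_7 = -4.442678 eV

The energy is 16 times more negative than hydrogen at the same n due to the stronger nuclear charge.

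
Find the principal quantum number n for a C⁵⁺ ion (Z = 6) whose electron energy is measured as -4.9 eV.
n = 10

The exact energy levels follow E_n = -13.6057 Z² / n² eV with Z = 6.

The measured value (-4.9 eV) is reported to only 2 significant figures, so we must test candidate n values and see which one matches to that precision.

Candidate energies:
  n = 8:  E = -13.6057 × 6² / 8² = -7.65321 eV
  n = 9:  E = -13.6057 × 6² / 9² = -6.04698 eV
  n = 10:  E = -13.6057 × 6² / 10² = -4.89805 eV  ← matches
  n = 11:  E = -13.6057 × 6² / 11² = -4.04798 eV
  n = 12:  E = -13.6057 × 6² / 12² = -3.40143 eV

Checking against the measurement of -4.9 eV (2 sig figs), only n = 10 agrees:
E_10 = -4.89805 eV, which rounds to -4.9 eV ✓

Therefore n = 10.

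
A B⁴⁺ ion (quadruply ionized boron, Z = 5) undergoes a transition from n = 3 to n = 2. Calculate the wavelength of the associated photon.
26.2444 nm

First, find the transition energy using E_n = -13.6057 Z² / n² eV:
E_3 = -13.6057 × 5² / 3² = -37.793611 eV
E_2 = -13.6057 × 5² / 2² = -85.035625 eV

Photon energy: |ΔE| = |E_2 - E_3| = 47.242014 eV

Convert to wavelength using E = hc/λ with hc = 1239.84 eV·nm:
λ = hc/E = 1239.84 eV·nm / 47.242014 eV
λ = 26.2444 nm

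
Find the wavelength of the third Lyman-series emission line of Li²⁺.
10.800 nm

The lines of a series are numbered from the longest wavelength (smallest ΔE) outward; the third line is the transition from n = n_f + 3 to n_f.
The Lyman series has all transitions ending at n_f = 1.

For Li²⁺ (Z = 3), the third line (γ-line) is the jump from n = 4 to n = 1:
E_4 = -13.6057 × 3² / 4² = -7.65321 eV
E_1 = -13.6057 × 3² / 1² = -122.45130 eV
ΔE = E_4 - E_1 = 114.79809 eV

λ = hc/E = 1239.84 eV·nm / 114.79809 eV
λ = 10.800 nm

This is the γ-line of the Lyman series in Li²⁺.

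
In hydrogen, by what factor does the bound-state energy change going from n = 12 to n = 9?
1.778

Using E_n = -13.6057 Z² / n² eV with Z = 1:

E_9 = -13.6057 / 9² = -13.6057 / 81 = -0.167971605 eV
E_12 = -13.6057 / 12² = -13.6057 / 144 = -0.094484028 eV

The ratio is:
E_9/E_12 = (-0.167971605) / (-0.094484028)
E_9/E_12 = (-13.6057/81) / (-13.6057/144)
E_9/E_12 = 144/81
E_9/E_12 = 1.778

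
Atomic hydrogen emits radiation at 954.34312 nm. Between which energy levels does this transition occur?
n = 8 → n = 3

First, find the photon energy from the wavelength (hc = 1239.84 eV·nm):
E = hc/λ = 1239.84 eV·nm / 954.34312 nm = 1.2991554 eV

The energy levels of hydrogen satisfy E_n = -13.6057 / n² eV, so an emission n_i → n_f releases
ΔE = 13.6057 × (1/n_f² − 1/n_i²) eV.

Setting ΔE equal to the photon energy:
1/n_f² − 1/n_i² = 1.2991554 / 13.6057 = 0.095486112

Since 1/n_i² must be positive, we need 1/n_f² > 0.095486112, i.e. n_f ≤ 3. For each allowed n_f, solve n_i = (1/n_f² − 0.095486112)^(−1/2) and check whether it is a whole number:
  n_f = 1: 1/n_i² = 1.000000000 − 0.095486112 = 0.904513888 → n_i = 1.051  (not an integer) ✗
  n_f = 2: 1/n_i² = 0.250000000 − 0.095486112 = 0.154513888 → n_i = 2.544  (not an integer) ✗
  n_f = 3: 1/n_i² = 0.111111111 − 0.095486112 = 0.015624999 → n_i = 8.000  → integer, n_i = 8 ✓

Only n_f = 3 gives an integer upper level, n_i = 8.

The transition is from n = 8 to n = 3 (emission).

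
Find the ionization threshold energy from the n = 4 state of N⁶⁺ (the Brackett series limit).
41.6675 eV

The series limit corresponds to the transition from n = ∞ to n = 4.
This is the highest energy (shortest wavelength) transition in the Brackett series.

E_∞ = 0 eV
E_4 = -13.6057 × 7² / 4² = -41.6675 eV

Energy at series limit:
ΔE = E_∞ - E_4 = 0 - (-41.6675) = 41.6675 eV

This energy equals the ionization energy from the n = 4 state of N⁶⁺.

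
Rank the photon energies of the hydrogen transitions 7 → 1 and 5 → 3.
7 → 1

Calculate the energy for each transition:

Transition 7 → 1:
ΔE₁ = |E_1 - E_7| = |-13.6057/1² - (-13.6057/7²)|
ΔE₁ = |-13.60570000000 - (-0.27766734694)| = 13.32803265 eV

Transition 5 → 3:
ΔE₂ = |E_3 - E_5| = |-13.6057/3² - (-13.6057/5²)|
ΔE₂ = |-1.51174444444 - (-0.54422800000)| = 0.96751644 eV

Since 13.32803265 eV > 0.96751644 eV, the transition 7 → 1 emits the more energetic photon.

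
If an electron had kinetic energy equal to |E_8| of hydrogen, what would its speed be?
2.73e+05 m/s (or 0.091218% of c)

The binding energy at n = 8 for hydrogen is:
E_8 = -13.6057/8² = -0.21258906 eV
|E_8| = 0.21258906 eV

Convert to Joules:
KE = 0.21258906 eV × (1.602177 × 10⁻¹⁹ J/eV) = 3.4061e-20 J

Using KE = ½mv²:
v = √(2·KE/m_e)
v = √(2 × 3.4061e-20 J / 9.10938 × 10⁻³¹ kg)
v = 2.73e+05 m/s

This is approximately 0.091218% the speed of light.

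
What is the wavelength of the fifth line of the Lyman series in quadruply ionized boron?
3.749 nm

The lines of a series are numbered from the longest wavelength (smallest ΔE) outward; the fifth line is the transition from n = n_f + 5 to n_f.
The Lyman series has all transitions ending at n_f = 1.

For B⁴⁺ (Z = 5), the fifth line (ε-line) is the jump from n = 6 to n = 1:
E_6 = -13.6057 × 5² / 6² = -9.44840 eV
E_1 = -13.6057 × 5² / 1² = -340.14250 eV
ΔE = E_6 - E_1 = 330.69410 eV

λ = hc/E = 1239.84 eV·nm / 330.69410 eV
λ = 3.749 nm

This is the ε-line of the Lyman series in B⁴⁺.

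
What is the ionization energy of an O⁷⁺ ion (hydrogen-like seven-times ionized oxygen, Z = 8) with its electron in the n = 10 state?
8.7076 eV

The ionization energy is the energy needed to remove the electron completely (n → ∞).

For a hydrogen-like ion with Z = 8, E_n = -13.6057 Z² / n² eV.

At n = 10: E_10 = -13.6057 × 8² / 10² = -8.7076480 eV
At n = ∞: E_∞ = 0 eV

Ionization energy = E_∞ - E_10 = 0 - (-8.7076480) = 8.7076480 eV
Ionization energy ≈ 8.7076 eV

This is also called the binding energy of the electron in state n = 10.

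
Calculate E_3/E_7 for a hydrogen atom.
5.444444

Using E_n = -13.6057 Z² / n² eV with Z = 1:

E_3 = -13.6057 / 3² = -13.6057 / 9 = -1.511744444444 eV
E_7 = -13.6057 / 7² = -13.6057 / 49 = -0.277667346939 eV

The ratio is:
E_3/E_7 = (-1.511744444444) / (-0.277667346939)
E_3/E_7 = (-13.6057/9) / (-13.6057/49)
E_3/E_7 = 49/9
E_3/E_7 = 5.444444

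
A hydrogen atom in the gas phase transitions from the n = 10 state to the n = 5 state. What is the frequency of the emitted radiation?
9.87e+13 Hz

First, find the transition energy:
E_10 = -13.6057 / 10² = -0.1360570 eV
E_5 = -13.6057 / 5² = -0.5442280 eV
|ΔE| = |E_5 - E_10| = 0.4081710 eV

Convert to Joules: E = 0.4081710 eV × (1.602177 × 10⁻¹⁹ J/eV) = 6.5396e-20 J

Using E = hf:
f = E/h = 6.5396e-20 J / (6.62607 × 10⁻³⁴ J·s)
f = 9.87e+13 Hz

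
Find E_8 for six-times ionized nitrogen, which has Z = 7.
-10.417 eV

For hydrogen-like ions, the energy levels scale with Z²:
E_n = -13.6057 Z² / n² eV

For N⁶⁺ (Z = 7) at n = 8:
E_8 = -13.6057 × 7² / 8²
E_8 = -13.6057 × 49 / 64
E_8 = -666.6793 / 64
E_8 = -10.417 eV

The energy is 49 times more negative than hydrogen at the same n due to the stronger nuclear charge.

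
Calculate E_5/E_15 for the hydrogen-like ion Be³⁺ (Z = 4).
9.00

Using E_n = -13.6057 Z² / n² eV with Z = 4:

E_5 = -13.6057 × 4² / 5² = -217.6912 / 25 = -8.70764800 eV
E_15 = -13.6057 × 4² / 15² = -217.6912 / 225 = -0.96751644 eV

The ratio is:
E_5/E_15 = (-8.70764800) / (-0.96751644)
E_5/E_15 = (-217.6912/25) / (-217.6912/225)
E_5/E_15 = 225/25
E_5/E_15 = 9.00
(Note: the Z² factors cancel in the ratio.)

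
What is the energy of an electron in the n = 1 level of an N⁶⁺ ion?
-666.6793 eV

For hydrogen-like ions, the energy levels scale with Z²:
E_n = -13.6057 Z² / n² eV

For N⁶⁺ (Z = 7) at n = 1:
E_1 = -13.6057 × 7² / 1²
E_1 = -13.6057 × 49 / 1
E_1 = -666.6793 / 1
E_1 = -666.6793 eV

The energy is 49 times more negative than hydrogen at the same n due to the stronger nuclear charge.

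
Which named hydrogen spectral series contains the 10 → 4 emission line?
Brackett series

The spectral series in hydrogen are named based on the final (lower) energy level:
- Lyman series: n_final = 1 (ultraviolet)
- Balmer series: n_final = 2 (visible/near-UV)
- Paschen series: n_final = 3 (infrared)
- Brackett series: n_final = 4 (infrared)
- Pfund series: n_final = 5 (far infrared)

Since this transition ends at n = 4, it belongs to the Brackett series.

For reference, this 10 → 4 line has photon energy
ΔE = 13.6057 eV × (1/4² - 1/10²) = 0.71429925000 eV,
corresponding to wavelength λ = hc/ΔE = 1239.84 eV·nm / 0.71429925000 eV = 1735.74311 nm in the infrared region.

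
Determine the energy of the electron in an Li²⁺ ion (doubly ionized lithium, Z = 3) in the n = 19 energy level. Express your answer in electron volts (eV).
-0.339 eV

The energy levels of a hydrogen-like atom are given by:
E_n = -13.6057 Z² / n² eV  (with Z = 3 for Li²⁺)

For n = 19:
E_19 = -13.6057 × 3² / 19²
E_19 = -13.6057 × 9 / 361
E_19 = -0.339 eV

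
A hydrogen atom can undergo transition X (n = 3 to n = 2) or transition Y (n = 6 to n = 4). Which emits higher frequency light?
3 → 2

Calculate the energy for each transition:

Transition 3 → 2:
ΔE₁ = |E_2 - E_3| = |-13.6057/2² - (-13.6057/3²)|
ΔE₁ = |-3.40142500 - (-1.51174444)| = 1.88968 eV

Transition 6 → 4:
ΔE₂ = |E_4 - E_6| = |-13.6057/4² - (-13.6057/6²)|
ΔE₂ = |-0.85035625 - (-0.37793611)| = 0.47242 eV

Since 1.88968 eV > 0.47242 eV, the transition 3 → 2 emits the more energetic photon.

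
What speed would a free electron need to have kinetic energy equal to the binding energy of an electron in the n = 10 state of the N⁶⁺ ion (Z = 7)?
1.53e+06 m/s (or 0.511% of c)

The binding energy at n = 10 for N⁶⁺ is:
E_10 = -13.6057 × 7²/10² = -6.66679 eV
|E_10| = 6.66679 eV

Convert to Joules:
KE = 6.66679 eV × (1.602177 × 10⁻¹⁹ J/eV) = 1.0681e-18 J

Using KE = ½mv²:
v = √(2·KE/m_e)
v = √(2 × 1.0681e-18 J / 9.10938 × 10⁻³¹ kg)
v = 1.53e+06 m/s

This is approximately 0.511% the speed of light.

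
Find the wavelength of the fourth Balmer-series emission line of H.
410.069 nm

The lines of a series are numbered from the longest wavelength (smallest ΔE) outward; the fourth line is the transition from n = n_f + 4 to n_f.
The Balmer series has all transitions ending at n_f = 2.

For H, the fourth line (δ-line) is the jump from n = 6 to n = 2:
E_6 = -13.6057 / 6² = -0.3779361 eV
E_2 = -13.6057 / 2² = -3.4014250 eV
ΔE = E_6 - E_2 = 3.0234889 eV

λ = hc/E = 1239.84 eV·nm / 3.0234889 eV
λ = 410.069 nm

This is the δ-line of the Balmer series in H.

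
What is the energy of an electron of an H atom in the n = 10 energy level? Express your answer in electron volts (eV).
-0.14 eV

The energy levels of a hydrogen-like atom are given by:
E_n = -13.6057 eV / n²

For n = 10:
E_10 = -13.6057 eV / 10²
E_10 = -13.6057 eV / 100
E_10 = -0.14 eV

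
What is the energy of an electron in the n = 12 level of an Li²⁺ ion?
-0.850 eV

For hydrogen-like ions, the energy levels scale with Z²:
E_n = -13.6057 Z² / n² eV

For Li²⁺ (Z = 3) at n = 12:
E_12 = -13.6057 × 3² / 12²
E_12 = -13.6057 × 9 / 144
E_12 = -122.4513 / 144
E_12 = -0.850 eV

The energy is 9 times more negative than hydrogen at the same n due to the stronger nuclear charge.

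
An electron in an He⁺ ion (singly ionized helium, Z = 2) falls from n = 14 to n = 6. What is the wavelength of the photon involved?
1004.6698 nm

First, find the transition energy using E_n = -13.6057 Z² / n² eV:
E_14 = -13.6057 × 2² / 14² = -0.277667347 eV
E_6 = -13.6057 × 2² / 6² = -1.511744444 eV

Photon energy: |ΔE| = |E_6 - E_14| = 1.234077097 eV

Convert to wavelength using E = hc/λ with hc = 1239.84 eV·nm:
λ = hc/E = 1239.84 eV·nm / 1.234077097 eV
λ = 1004.6698 nm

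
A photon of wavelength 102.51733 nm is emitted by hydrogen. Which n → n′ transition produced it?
n = 3 → n = 1

First, find the photon energy from the wavelength (hc = 1239.84 eV·nm):
E = hc/λ = 1239.84 eV·nm / 102.51733 nm = 12.093955 eV

The energy levels of hydrogen satisfy E_n = -13.6057 / n² eV, so an emission n_i → n_f releases
ΔE = 13.6057 × (1/n_f² − 1/n_i²) eV.

Setting ΔE equal to the photon energy:
1/n_f² − 1/n_i² = 12.093955 / 13.6057 = 0.88888885

Since 1/n_i² must be positive, we need 1/n_f² > 0.88888885, i.e. n_f ≤ 1. For each allowed n_f, solve n_i = (1/n_f² − 0.88888885)^(−1/2) and check whether it is a whole number:
  n_f = 1: 1/n_i² = 1.00000000 − 0.88888885 = 0.11111115 → n_i = 3.000  → integer, n_i = 3 ✓

Only n_f = 1 gives an integer upper level, n_i = 3.

The transition is from n = 3 to n = 1 (emission).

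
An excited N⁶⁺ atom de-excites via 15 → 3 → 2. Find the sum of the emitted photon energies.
163.706806 eV

The energy levels of N⁶⁺ are E_n = -13.6057 × 7² / n² eV.

First transition (15 → 3):
ΔE₁ = |E_3 - E_15|
ΔE₁ = |-74.075477777778 - (-2.963019111111)| = 71.112458667 eV

Second transition (3 → 2):
ΔE₂ = |E_2 - E_3|
ΔE₂ = |-166.669825000000 - (-74.075477777778)| = 92.594347222 eV

Total energy released:
E_total = ΔE₁ + ΔE₂ = 71.112458667 + 92.594347222 = 163.706806 eV

Note: This equals the direct transition 15 → 2: 163.706806 eV ✓
Energy is conserved regardless of the path taken.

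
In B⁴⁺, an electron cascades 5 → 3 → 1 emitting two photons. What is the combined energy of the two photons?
326.536800 eV

The energy levels of B⁴⁺ are E_n = -13.6057 × 5² / n² eV.

First transition (5 → 3):
ΔE₁ = |E_3 - E_5|
ΔE₁ = |-37.793611111111 - (-13.605700000000)| = 24.187911111 eV

Second transition (3 → 1):
ΔE₂ = |E_1 - E_3|
ΔE₂ = |-340.142500000000 - (-37.793611111111)| = 302.348888889 eV

Total energy released:
E_total = ΔE₁ + ΔE₂ = 24.187911111 + 302.348888889 = 326.536800 eV

Note: This equals the direct transition 5 → 1: 326.536800 eV ✓
Energy is conserved regardless of the path taken.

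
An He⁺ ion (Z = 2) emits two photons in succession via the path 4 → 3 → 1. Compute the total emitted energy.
51.02 eV

The energy levels of He⁺ are E_n = -13.6057 × 2² / n² eV.

First transition (4 → 3):
ΔE₁ = |E_3 - E_4|
ΔE₁ = |-6.04697778 - (-3.40142500)| = 2.64555 eV

Second transition (3 → 1):
ΔE₂ = |E_1 - E_3|
ΔE₂ = |-54.42280000 - (-6.04697778)| = 48.37582 eV

Total energy released:
E_total = ΔE₁ + ΔE₂ = 2.64555 + 48.37582 = 51.02 eV

Note: This equals the direct transition 4 → 1: 51.02 eV ✓
Energy is conserved regardless of the path taken.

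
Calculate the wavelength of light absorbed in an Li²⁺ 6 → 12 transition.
486.008070 nm

First, find the transition energy using E_n = -13.6057 Z² / n² eV:
E_6 = -13.6057 × 3² / 6² = -3.4014250000 eV
E_12 = -13.6057 × 3² / 12² = -0.8503562500 eV

Photon energy: |ΔE| = |E_12 - E_6| = 2.5510687500 eV

Convert to wavelength using E = hc/λ with hc = 1239.84 eV·nm:
λ = hc/E = 1239.84 eV·nm / 2.5510687500 eV
λ = 486.008070 nm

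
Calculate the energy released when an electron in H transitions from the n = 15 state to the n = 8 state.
0.15 eV

The energy levels are E_n = -13.6057 eV / n².

Energy at n = 15: E_15 = -13.6057 / 15² = -0.06047 eV
Energy at n = 8: E_8 = -13.6057 / 8² = -0.21259 eV

For emission (electron falling to lower state), the photon energy is:
E_photon = E_15 - E_8 = |-0.06047 - (-0.21259)|
E_photon = 0.15 eV

This energy is carried away by the emitted photon.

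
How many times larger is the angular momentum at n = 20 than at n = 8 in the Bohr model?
2.50000

In the Bohr model, L_n = nℏ, so the ratio is purely the ratio of quantum numbers:

L_20/L_8 = 20ℏ / 8ℏ = 20/8 = 2.50000

The angular momentum scales linearly with n.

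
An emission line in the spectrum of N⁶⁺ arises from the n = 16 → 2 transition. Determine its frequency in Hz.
3.97e+16 Hz

First, find the transition energy:
E_16 = -13.6057 × 7² / 16² = -2.604216 eV
E_2 = -13.6057 × 7² / 2² = -166.669825 eV
|ΔE| = |E_2 - E_16| = 164.065609 eV

Convert to Joules: E = 164.065609 eV × (1.602177 × 10⁻¹⁹ J/eV) = 2.6286e-17 J

Using E = hf:
f = E/h = 2.6286e-17 J / (6.62607 × 10⁻³⁴ J·s)
f = 3.97e+16 Hz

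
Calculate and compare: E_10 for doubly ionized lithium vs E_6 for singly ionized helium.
He⁺ at n = 6 (E = -1.51 eV)

Using E_n = -13.6057 Z² / n² eV:

Li²⁺ (Z = 3) at n = 10:
E = -13.6057 × 3² / 10² = -13.6057 × 9 / 100 = -1.22451 eV

He⁺ (Z = 2) at n = 6:
E = -13.6057 × 2² / 6² = -13.6057 × 4 / 36 = -1.51174 eV

Since -1.51174 eV < -1.22451 eV,
He⁺ at n = 6 is more tightly bound (requires more energy to ionize).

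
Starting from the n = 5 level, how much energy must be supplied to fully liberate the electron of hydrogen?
0.5442 eV

The ionization energy is the energy needed to remove the electron completely (n → ∞).

For hydrogen, E_n = -13.6057 eV / n².

At n = 5: E_5 = -13.6057 / 5² = -0.5442280 eV
At n = ∞: E_∞ = 0 eV

Ionization energy = E_∞ - E_5 = 0 - (-0.5442280) = 0.5442280 eV
Ionization energy ≈ 0.5442 eV

This is also called the binding energy of the electron in state n = 5.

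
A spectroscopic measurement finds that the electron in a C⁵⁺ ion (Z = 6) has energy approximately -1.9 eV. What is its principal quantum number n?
n = 16

The exact energy levels follow E_n = -13.6057 Z² / n² eV with Z = 6.

The measured value (-1.9 eV) is reported to only 2 significant figures, so we must test candidate n values and see which one matches to that precision.

Candidate energies:
  n = 14:  E = -13.6057 × 6² / 14² = -2.499006 eV
  n = 15:  E = -13.6057 × 6² / 15² = -2.176912 eV
  n = 16:  E = -13.6057 × 6² / 16² = -1.913302 eV  ← matches
  n = 17:  E = -13.6057 × 6² / 17² = -1.694828 eV
  n = 18:  E = -13.6057 × 6² / 18² = -1.511744 eV

Checking against the measurement of -1.9 eV (2 sig figs), only n = 16 agrees:
E_16 = -1.913302 eV, which rounds to -1.9 eV ✓

Therefore n = 16.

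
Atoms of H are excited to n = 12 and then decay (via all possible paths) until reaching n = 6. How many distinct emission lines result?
21

The electron can occupy levels n = 6, 7, ..., 12 during de-excitation — that is m = 12 - 6 + 1 = 7 distinct levels.

The number of distinct spectral lines equals the number of ways to choose 2 of these m levels (each pair gives one possible emission transition):

Number of lines = m(m-1)/2 = 7×6/2 = 21

These correspond to all possible transitions between the 7 levels:
12 → 11, 12 → 10, 12 → 9, 12 → 8, 12 → 7, 12 → 6, 11 → 10, 11 → 9...

Each transition produces a photon with a unique energy (and thus wavelength). This count does not depend on Z.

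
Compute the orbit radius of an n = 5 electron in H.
1.3229 nm (or 13.2294 Å)

The Bohr radius formula is:
r_n = n² a₀ / Z

where a₀ = 0.0529177 nm is the Bohr radius.

For H (Z = 1) at n = 5:
r_5 = 5² × 0.0529177 nm / 1
r_5 = 25 × 0.0529177 nm / 1
r_5 = 1.32294 nm / 1
r_5 = 1.3229 nm

The electron orbits at approximately 1.3229 nm from the nucleus.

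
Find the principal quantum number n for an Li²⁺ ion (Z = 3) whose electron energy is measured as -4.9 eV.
n = 5

The exact energy levels follow E_n = -13.6057 Z² / n² eV with Z = 3.

The measured value (-4.9 eV) is reported to only 2 significant figures, so we must test candidate n values and see which one matches to that precision.

Candidate energies:
  n = 3:  E = -13.6057 × 3² / 3² = -13.60570 eV
  n = 4:  E = -13.6057 × 3² / 4² = -7.65321 eV
  n = 5:  E = -13.6057 × 3² / 5² = -4.89805 eV  ← matches
  n = 6:  E = -13.6057 × 3² / 6² = -3.40143 eV
  n = 7:  E = -13.6057 × 3² / 7² = -2.49901 eV

Checking against the measurement of -4.9 eV (2 sig figs), only n = 5 agrees:
E_5 = -4.89805 eV, which rounds to -4.9 eV ✓

Therefore n = 5.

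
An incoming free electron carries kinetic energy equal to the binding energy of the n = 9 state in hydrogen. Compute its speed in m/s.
2.43e+05 m/s (or 0.081% of c)

The binding energy at n = 9 for hydrogen is:
E_9 = -13.6057/9² = -0.167972 eV
|E_9| = 0.167972 eV

Convert to Joules:
KE = 0.167972 eV × (1.602177 × 10⁻¹⁹ J/eV) = 2.6912e-20 J

Using KE = ½mv²:
v = √(2·KE/m_e)
v = √(2 × 2.6912e-20 J / 9.10938 × 10⁻³¹ kg)
v = 2.43e+05 m/s

This is approximately 0.081% the speed of light.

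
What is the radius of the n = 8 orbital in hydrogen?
3.3867 nm (or 33.8673 Å)

The Bohr radius formula is:
r_n = n² a₀ / Z

where a₀ = 0.0529177 nm is the Bohr radius.

For H (Z = 1) at n = 8:
r_8 = 8² × 0.0529177 nm / 1
r_8 = 64 × 0.0529177 nm / 1
r_8 = 3.38673 nm / 1
r_8 = 3.3867 nm

The electron orbits at approximately 3.3867 nm from the nucleus.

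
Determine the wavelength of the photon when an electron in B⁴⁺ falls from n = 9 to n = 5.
131.807992 nm

First, find the transition energy using E_n = -13.6057 Z² / n² eV:
E_9 = -13.6057 × 5² / 9² = -4.1992901235 eV
E_5 = -13.6057 × 5² / 5² = -13.6057000000 eV

Photon energy: |ΔE| = |E_5 - E_9| = 9.4064098765 eV

Convert to wavelength using E = hc/λ with hc = 1239.84 eV·nm:
λ = hc/E = 1239.84 eV·nm / 9.4064098765 eV
λ = 131.807992 nm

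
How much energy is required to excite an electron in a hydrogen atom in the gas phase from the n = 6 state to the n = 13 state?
0.30 eV

The energy levels of a hydrogen-like atom are E_n = -13.6057 eV / n².

Energy at n = 6: E_6 = -13.6057 / 6² = -0.37794 eV
Energy at n = 13: E_13 = -13.6057 / 13² = -0.08051 eV

The excitation energy is the difference:
ΔE = E_13 - E_6
ΔE = -0.08051 - (-0.37794)
ΔE = 0.30 eV

Since this is positive, energy must be absorbed (photon absorption).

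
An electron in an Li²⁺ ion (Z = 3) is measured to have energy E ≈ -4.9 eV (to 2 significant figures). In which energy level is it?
n = 5

The exact energy levels follow E_n = -13.6057 Z² / n² eV with Z = 3.

The measured value (-4.9 eV) is reported to only 2 significant figures, so we must test candidate n values and see which one matches to that precision.

Candidate energies:
  n = 3:  E = -13.6057 × 3² / 3² = -13.60570 eV
  n = 4:  E = -13.6057 × 3² / 4² = -7.65321 eV
  n = 5:  E = -13.6057 × 3² / 5² = -4.89805 eV  ← matches
  n = 6:  E = -13.6057 × 3² / 6² = -3.40143 eV
  n = 7:  E = -13.6057 × 3² / 7² = -2.49901 eV

Checking against the measurement of -4.9 eV (2 sig figs), only n = 5 agrees:
E_5 = -4.89805 eV, which rounds to -4.9 eV ✓

Therefore n = 5.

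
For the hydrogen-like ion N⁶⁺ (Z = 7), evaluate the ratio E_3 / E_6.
4.000000

Using E_n = -13.6057 Z² / n² eV with Z = 7:

E_3 = -13.6057 × 7² / 3² = -666.6793 / 9 = -74.075477777778 eV
E_6 = -13.6057 × 7² / 6² = -666.6793 / 36 = -18.518869444444 eV

The ratio is:
E_3/E_6 = (-74.075477777778) / (-18.518869444444)
E_3/E_6 = (-666.6793/9) / (-666.6793/36)
E_3/E_6 = 36/9
E_3/E_6 = 4.000000
(Note: the Z² factors cancel in the ratio.)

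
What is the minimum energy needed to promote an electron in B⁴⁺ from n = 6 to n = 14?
7.71 eV

The energy levels of a hydrogen-like atom are E_n = -13.6057 Z² eV / n².

Energy at n = 6: E_6 = -13.6057 × 5² / 6² = -9.44840 eV
Energy at n = 14: E_14 = -13.6057 × 5² / 14² = -1.73542 eV

The excitation energy is the difference:
ΔE = E_14 - E_6
ΔE = -1.73542 - (-9.44840)
ΔE = 7.71 eV

Since this is positive, energy must be absorbed (photon absorption).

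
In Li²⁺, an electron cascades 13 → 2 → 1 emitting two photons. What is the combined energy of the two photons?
121.72674 eV

The energy levels of Li²⁺ are E_n = -13.6057 × 3² / n² eV.

First transition (13 → 2):
ΔE₁ = |E_2 - E_13|
ΔE₁ = |-30.61282500000 - (-0.72456390533)| = 29.88826109 eV

Second transition (2 → 1):
ΔE₂ = |E_1 - E_2|
ΔE₂ = |-122.45130000000 - (-30.61282500000)| = 91.83847500 eV

Total energy released:
E_total = ΔE₁ + ΔE₂ = 29.88826109 + 91.83847500 = 121.72674 eV

Note: This equals the direct transition 13 → 1: 121.72674 eV ✓
Energy is conserved regardless of the path taken.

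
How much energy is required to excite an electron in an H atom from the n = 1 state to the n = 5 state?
13.06 eV

The energy levels of a hydrogen-like atom are E_n = -13.6057 eV / n².

Energy at n = 1: E_1 = -13.6057 / 1² = -13.60570 eV
Energy at n = 5: E_5 = -13.6057 / 5² = -0.54423 eV

The excitation energy is the difference:
ΔE = E_5 - E_1
ΔE = -0.54423 - (-13.60570)
ΔE = 13.06 eV

Since this is positive, energy must be absorbed (photon absorption).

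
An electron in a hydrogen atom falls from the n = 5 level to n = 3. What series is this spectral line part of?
Paschen series

The spectral series in hydrogen are named based on the final (lower) energy level:
- Lyman series: n_final = 1 (ultraviolet)
- Balmer series: n_final = 2 (visible/near-UV)
- Paschen series: n_final = 3 (infrared)
- Brackett series: n_final = 4 (infrared)
- Pfund series: n_final = 5 (far infrared)

Since this transition ends at n = 3, it belongs to the Paschen series.

For reference, this 5 → 3 line has photon energy
ΔE = 13.6057 eV × (1/3² - 1/5²) = 0.96751644 eV,
corresponding to wavelength λ = hc/ΔE = 1239.84 eV·nm / 0.96751644 eV = 1281.47 nm in the infrared region.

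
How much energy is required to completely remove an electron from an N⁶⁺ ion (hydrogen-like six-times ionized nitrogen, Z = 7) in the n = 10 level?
6.6668 eV

The ionization energy is the energy needed to remove the electron completely (n → ∞).

For a hydrogen-like ion with Z = 7, E_n = -13.6057 Z² / n² eV.

At n = 10: E_10 = -13.6057 × 7² / 10² = -6.6667930 eV
At n = ∞: E_∞ = 0 eV

Ionization energy = E_∞ - E_10 = 0 - (-6.6667930) = 6.6667930 eV
Ionization energy ≈ 6.6668 eV

This is also called the binding energy of the electron in state n = 10.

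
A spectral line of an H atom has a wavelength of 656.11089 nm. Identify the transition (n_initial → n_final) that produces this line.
n = 3 → n = 2

First, find the photon energy from the wavelength (hc = 1239.84 eV·nm):
E = hc/λ = 1239.84 eV·nm / 656.11089 nm = 1.8896806 eV

The energy levels of hydrogen satisfy E_n = -13.6057 / n² eV, so an emission n_i → n_f releases
ΔE = 13.6057 × (1/n_f² − 1/n_i²) eV.

Setting ΔE equal to the photon energy:
1/n_f² − 1/n_i² = 1.8896806 / 13.6057 = 0.13888889

Since 1/n_i² must be positive, we need 1/n_f² > 0.13888889, i.e. n_f ≤ 2. For each allowed n_f, solve n_i = (1/n_f² − 0.13888889)^(−1/2) and check whether it is a whole number:
  n_f = 1: 1/n_i² = 1.00000000 − 0.13888889 = 0.86111111 → n_i = 1.078  (not an integer) ✗
  n_f = 2: 1/n_i² = 0.25000000 − 0.13888889 = 0.11111111 → n_i = 3.000  → integer, n_i = 3 ✓

Only n_f = 2 gives an integer upper level, n_i = 3.

The transition is from n = 3 to n = 2 (emission).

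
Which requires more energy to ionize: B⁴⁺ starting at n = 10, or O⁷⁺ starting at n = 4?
O⁷⁺ at n = 4 (E = -54.4228 eV)

Using E_n = -13.6057 Z² / n² eV:

B⁴⁺ (Z = 5) at n = 10:
E = -13.6057 × 5² / 10² = -13.6057 × 25 / 100 = -3.4014250 eV

O⁷⁺ (Z = 8) at n = 4:
E = -13.6057 × 8² / 4² = -13.6057 × 64 / 16 = -54.4228000 eV

Since -54.4228000 eV < -3.4014250 eV,
O⁷⁺ at n = 4 is more tightly bound (requires more energy to ionize).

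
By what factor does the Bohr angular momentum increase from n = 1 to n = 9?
9.00000

In the Bohr model, L_n = nℏ, so the ratio is purely the ratio of quantum numbers:

L_9/L_1 = 9ℏ / 1ℏ = 9/1 = 9.00000

The angular momentum scales linearly with n.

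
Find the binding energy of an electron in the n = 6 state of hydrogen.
0.38 eV

The ionization energy is the energy needed to remove the electron completely (n → ∞).

For hydrogen, E_n = -13.6057 eV / n².

At n = 6: E_6 = -13.6057 / 6² = -0.37794 eV
At n = ∞: E_∞ = 0 eV

Ionization energy = E_∞ - E_6 = 0 - (-0.37794) = 0.37794 eV
Ionization energy ≈ 0.38 eV

This is also called the binding energy of the electron in state n = 6.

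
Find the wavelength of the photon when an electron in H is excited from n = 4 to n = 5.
4050.07 nm

First, find the transition energy using E_n = -13.6057 / n² eV:
E_4 = -13.6057 / 4² = -0.85035625 eV
E_5 = -13.6057 / 5² = -0.54422800 eV

Photon energy: |ΔE| = |E_5 - E_4| = 0.30612825 eV

Convert to wavelength using E = hc/λ with hc = 1239.84 eV·nm:
λ = hc/E = 1239.84 eV·nm / 0.30612825 eV
λ = 4050.07 nm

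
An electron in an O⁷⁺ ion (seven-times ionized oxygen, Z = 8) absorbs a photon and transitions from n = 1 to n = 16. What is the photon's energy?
867.3634 eV

The energy levels of a hydrogen-like atom are E_n = -13.6057 Z² eV / n².

Energy at n = 1: E_1 = -13.6057 × 8² / 1² = -870.7648000 eV
Energy at n = 16: E_16 = -13.6057 × 8² / 16² = -3.4014250 eV

The excitation energy is the difference:
ΔE = E_16 - E_1
ΔE = -3.4014250 - (-870.7648000)
ΔE = 867.3634 eV

Since this is positive, energy must be absorbed (photon absorption).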